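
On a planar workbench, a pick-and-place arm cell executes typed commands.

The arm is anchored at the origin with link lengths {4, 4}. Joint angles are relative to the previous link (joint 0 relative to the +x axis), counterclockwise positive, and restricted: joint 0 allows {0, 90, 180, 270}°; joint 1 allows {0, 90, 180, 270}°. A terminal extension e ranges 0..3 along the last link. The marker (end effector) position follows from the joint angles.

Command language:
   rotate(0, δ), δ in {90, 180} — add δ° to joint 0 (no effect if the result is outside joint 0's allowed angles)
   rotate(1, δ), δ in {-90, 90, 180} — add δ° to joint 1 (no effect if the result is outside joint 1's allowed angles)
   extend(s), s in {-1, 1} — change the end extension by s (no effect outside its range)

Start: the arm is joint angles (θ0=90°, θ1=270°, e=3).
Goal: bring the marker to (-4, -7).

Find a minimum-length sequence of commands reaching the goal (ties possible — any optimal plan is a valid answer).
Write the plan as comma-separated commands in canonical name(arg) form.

rotate(0, 90), rotate(1, 180)

t0: joint angles (θ0=90°, θ1=270°, e=3)
1. rotate(0, 90) → joint angles (θ0=180°, θ1=270°, e=3)
2. rotate(1, 180) → joint angles (θ0=180°, θ1=90°, e=3)
minimal: 2 command(s), checked below 2.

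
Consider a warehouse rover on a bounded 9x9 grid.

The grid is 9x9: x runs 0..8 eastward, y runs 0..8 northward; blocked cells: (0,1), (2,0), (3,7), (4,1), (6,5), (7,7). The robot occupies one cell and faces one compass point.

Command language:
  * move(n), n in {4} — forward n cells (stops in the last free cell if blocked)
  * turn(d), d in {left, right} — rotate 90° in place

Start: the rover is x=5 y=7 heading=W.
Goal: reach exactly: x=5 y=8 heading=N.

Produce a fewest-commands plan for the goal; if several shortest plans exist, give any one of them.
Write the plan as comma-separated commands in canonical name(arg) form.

turn(right), move(4)

t0: x=5 y=7 heading=W
step 1 (turn(right)): x=5 y=7 heading=N
step 2 (move(4)): x=5 y=8 heading=N
no 1-step plan works, so 2 is optimal.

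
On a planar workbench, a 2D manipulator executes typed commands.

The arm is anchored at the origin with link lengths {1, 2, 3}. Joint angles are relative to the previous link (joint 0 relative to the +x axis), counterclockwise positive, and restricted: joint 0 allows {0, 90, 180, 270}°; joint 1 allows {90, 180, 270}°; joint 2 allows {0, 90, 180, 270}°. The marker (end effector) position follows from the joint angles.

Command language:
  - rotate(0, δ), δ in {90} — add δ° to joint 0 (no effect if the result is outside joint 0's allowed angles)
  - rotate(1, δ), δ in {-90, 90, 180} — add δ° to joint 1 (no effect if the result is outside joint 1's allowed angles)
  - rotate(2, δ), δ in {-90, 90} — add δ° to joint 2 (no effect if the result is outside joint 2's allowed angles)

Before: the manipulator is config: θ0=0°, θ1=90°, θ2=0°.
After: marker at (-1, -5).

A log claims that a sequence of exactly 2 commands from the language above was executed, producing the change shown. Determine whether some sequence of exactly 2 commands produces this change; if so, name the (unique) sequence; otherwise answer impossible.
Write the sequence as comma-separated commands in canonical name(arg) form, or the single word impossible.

begin: config: θ0=0°, θ1=90°, θ2=0°
[1] after rotate(0, 90): config: θ0=90°, θ1=90°, θ2=0°
[2] after rotate(0, 90): config: θ0=180°, θ1=90°, θ2=0°
no other 2-command option fits: unique.

rotate(0, 90), rotate(0, 90)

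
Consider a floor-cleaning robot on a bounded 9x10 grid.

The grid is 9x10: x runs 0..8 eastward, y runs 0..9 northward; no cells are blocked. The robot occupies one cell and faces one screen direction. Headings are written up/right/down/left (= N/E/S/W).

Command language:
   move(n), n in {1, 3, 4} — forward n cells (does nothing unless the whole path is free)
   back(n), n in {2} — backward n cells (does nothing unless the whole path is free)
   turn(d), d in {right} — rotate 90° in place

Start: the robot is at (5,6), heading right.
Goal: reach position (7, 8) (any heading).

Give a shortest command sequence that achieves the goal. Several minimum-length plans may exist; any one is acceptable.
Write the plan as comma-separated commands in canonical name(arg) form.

from: at (5,6), heading right
1. back(2) → at (3,6), heading right
2. move(4) → at (7,6), heading right
3. turn(right) → at (7,6), heading down
4. back(2) → at (7,8), heading down
no 3-step plan works, so 4 is optimal.

back(2), move(4), turn(right), back(2)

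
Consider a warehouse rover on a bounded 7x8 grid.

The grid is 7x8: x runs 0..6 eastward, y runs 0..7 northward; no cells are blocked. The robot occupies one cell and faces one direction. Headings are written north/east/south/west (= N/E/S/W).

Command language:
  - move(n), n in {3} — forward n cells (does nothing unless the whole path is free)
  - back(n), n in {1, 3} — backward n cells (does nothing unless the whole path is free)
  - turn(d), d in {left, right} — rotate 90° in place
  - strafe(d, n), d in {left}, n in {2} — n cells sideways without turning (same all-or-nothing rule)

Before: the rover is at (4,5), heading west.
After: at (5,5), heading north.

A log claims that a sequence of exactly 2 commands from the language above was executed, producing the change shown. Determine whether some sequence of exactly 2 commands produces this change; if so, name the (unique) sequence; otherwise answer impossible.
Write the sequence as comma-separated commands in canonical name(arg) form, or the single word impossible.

back(1), turn(right)

key: cell and facing (now N) both changed — the 2 commands mix motion and turning
from: at (4,5), heading west
1. back(1) → at (5,5), heading west
2. turn(right) → at (5,5), heading north
all 36 alternatives checked — unique.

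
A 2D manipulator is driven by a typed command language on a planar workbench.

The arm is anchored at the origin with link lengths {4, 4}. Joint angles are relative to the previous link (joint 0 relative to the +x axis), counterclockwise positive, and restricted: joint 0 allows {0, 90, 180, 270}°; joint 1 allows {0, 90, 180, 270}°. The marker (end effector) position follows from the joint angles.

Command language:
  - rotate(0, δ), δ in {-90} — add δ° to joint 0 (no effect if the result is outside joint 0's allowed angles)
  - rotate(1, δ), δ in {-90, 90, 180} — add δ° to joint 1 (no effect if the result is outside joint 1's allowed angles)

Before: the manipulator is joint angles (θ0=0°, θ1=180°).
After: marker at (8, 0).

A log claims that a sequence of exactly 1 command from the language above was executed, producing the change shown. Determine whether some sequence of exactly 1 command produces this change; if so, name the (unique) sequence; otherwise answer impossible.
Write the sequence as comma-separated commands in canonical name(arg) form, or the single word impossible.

rotate(1, 180)

from: joint angles (θ0=0°, θ1=180°)
1. rotate(1, 180) → joint angles (θ0=0°, θ1=0°)
uniquely the one of 4 1-step routes that fits.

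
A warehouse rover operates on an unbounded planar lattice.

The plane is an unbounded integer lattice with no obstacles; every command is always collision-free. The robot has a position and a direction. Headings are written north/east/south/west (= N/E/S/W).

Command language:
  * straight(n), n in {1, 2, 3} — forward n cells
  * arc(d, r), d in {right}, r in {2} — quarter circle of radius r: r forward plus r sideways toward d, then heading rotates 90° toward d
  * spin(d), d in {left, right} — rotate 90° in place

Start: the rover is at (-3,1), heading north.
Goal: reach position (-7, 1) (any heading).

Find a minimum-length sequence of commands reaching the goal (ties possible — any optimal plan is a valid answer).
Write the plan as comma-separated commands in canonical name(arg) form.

spin(left), straight(2), straight(2)

begin: at (-3,1), heading north
t=1 spin(left) ⇒ at (-3,1), heading west
t=2 straight(2) ⇒ at (-5,1), heading west
t=3 straight(2) ⇒ at (-7,1), heading west
shorter routes all fall short; 3 is best.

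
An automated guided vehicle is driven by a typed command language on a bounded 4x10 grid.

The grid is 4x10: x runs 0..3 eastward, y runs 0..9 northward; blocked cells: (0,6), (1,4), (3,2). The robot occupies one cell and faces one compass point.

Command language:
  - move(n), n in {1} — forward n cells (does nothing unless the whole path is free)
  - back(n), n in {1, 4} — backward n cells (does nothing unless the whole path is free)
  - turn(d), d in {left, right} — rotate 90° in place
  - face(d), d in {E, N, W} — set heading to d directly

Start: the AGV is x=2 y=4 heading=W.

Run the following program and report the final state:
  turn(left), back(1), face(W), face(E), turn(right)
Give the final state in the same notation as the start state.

x=2 y=5 heading=S

begin: x=2 y=4 heading=W
1. turn(left) → x=2 y=4 heading=S
2. back(1) → x=2 y=5 heading=S
3. face(W) → x=2 y=5 heading=W
4. face(E) → x=2 y=5 heading=E
5. turn(right) → x=2 y=5 heading=S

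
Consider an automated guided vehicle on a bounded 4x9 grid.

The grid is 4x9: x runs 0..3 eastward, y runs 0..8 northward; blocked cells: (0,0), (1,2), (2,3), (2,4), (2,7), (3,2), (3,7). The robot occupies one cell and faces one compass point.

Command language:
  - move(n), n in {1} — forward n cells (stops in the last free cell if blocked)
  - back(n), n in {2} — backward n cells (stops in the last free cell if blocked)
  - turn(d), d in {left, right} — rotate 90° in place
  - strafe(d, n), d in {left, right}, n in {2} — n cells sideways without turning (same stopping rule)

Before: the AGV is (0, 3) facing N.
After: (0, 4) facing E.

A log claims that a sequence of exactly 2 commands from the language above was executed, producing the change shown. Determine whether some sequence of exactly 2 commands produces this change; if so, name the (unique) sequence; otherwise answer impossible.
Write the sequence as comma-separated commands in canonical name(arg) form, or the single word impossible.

move(1), turn(right)

key: position moved to (0,4) AND the heading swung to E — translation plus rotation needed
begin: (0, 3) facing N
step 1 (move(1)): (0, 4) facing N
step 2 (turn(right)): (0, 4) facing E
all 36 alternatives checked — unique.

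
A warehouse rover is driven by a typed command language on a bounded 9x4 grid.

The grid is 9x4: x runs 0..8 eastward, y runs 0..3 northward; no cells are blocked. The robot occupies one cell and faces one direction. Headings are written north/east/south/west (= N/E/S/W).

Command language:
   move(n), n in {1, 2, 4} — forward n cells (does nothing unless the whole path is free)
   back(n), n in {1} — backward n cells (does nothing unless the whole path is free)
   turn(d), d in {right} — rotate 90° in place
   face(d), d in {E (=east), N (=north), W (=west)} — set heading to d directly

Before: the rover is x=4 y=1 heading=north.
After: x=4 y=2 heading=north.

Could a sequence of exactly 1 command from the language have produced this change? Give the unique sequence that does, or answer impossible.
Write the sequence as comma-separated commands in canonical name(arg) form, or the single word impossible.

move(1)

key: still facing N — the one step turns nothing
start: x=4 y=1 heading=north
1. move(1) → x=4 y=2 heading=north
uniquely the one of 8 1-step routes that fits.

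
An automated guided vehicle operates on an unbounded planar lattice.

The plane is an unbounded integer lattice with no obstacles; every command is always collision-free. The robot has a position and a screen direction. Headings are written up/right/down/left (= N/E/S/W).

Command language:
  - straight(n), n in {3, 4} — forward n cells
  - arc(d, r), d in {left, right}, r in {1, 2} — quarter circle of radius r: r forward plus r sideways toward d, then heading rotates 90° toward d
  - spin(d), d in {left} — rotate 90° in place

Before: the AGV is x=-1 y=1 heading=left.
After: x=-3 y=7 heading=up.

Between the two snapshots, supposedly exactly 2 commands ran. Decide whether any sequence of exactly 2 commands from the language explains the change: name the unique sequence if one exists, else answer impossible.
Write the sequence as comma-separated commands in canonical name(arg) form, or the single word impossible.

arc(right, 2), straight(4)

key: cell and facing (now N) both changed — the 2 commands mix motion and turning
initial: x=-1 y=1 heading=left
t=1 arc(right, 2) ⇒ x=-3 y=3 heading=up
t=2 straight(4) ⇒ x=-3 y=7 heading=up
uniquely the one of 49 2-step routes that fits.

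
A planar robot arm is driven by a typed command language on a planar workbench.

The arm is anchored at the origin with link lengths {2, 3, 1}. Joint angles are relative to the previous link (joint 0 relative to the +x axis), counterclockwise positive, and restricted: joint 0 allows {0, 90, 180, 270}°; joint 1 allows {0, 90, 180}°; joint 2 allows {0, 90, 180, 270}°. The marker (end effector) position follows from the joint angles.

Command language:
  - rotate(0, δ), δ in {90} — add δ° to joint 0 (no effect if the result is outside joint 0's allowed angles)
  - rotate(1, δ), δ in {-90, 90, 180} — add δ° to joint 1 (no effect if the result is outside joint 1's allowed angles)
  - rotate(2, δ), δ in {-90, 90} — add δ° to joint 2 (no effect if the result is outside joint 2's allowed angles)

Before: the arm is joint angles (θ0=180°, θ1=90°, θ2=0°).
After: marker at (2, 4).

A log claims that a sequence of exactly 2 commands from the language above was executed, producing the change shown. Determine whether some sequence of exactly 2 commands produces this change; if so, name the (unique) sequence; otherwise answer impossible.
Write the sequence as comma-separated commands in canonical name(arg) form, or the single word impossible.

from: joint angles (θ0=180°, θ1=90°, θ2=0°)
t=1 rotate(0, 90) ⇒ joint angles (θ0=270°, θ1=90°, θ2=0°)
t=2 rotate(0, 90) ⇒ joint angles (θ0=0°, θ1=90°, θ2=0°)
uniquely the one of 36 2-step routes that fits.

rotate(0, 90), rotate(0, 90)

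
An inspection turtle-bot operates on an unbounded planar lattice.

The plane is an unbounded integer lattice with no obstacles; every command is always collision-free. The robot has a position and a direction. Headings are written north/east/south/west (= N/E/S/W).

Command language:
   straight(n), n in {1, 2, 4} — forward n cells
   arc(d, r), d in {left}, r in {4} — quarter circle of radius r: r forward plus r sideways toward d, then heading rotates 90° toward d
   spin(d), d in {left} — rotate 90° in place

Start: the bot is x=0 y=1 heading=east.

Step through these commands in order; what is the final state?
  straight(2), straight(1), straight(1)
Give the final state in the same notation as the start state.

t0: x=0 y=1 heading=east
1. straight(2) → x=2 y=1 heading=east
2. straight(1) → x=3 y=1 heading=east
3. straight(1) → x=4 y=1 heading=east

x=4 y=1 heading=east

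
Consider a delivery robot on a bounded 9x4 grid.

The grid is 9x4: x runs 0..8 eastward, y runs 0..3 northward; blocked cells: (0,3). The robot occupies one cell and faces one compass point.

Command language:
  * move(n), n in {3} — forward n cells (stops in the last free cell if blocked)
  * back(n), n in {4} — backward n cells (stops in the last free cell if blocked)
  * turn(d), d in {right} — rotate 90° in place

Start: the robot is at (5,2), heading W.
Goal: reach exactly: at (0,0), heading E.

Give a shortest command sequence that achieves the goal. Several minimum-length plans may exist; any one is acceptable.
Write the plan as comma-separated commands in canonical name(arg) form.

initial: at (5,2), heading W
t=1 move(3) ⇒ at (2,2), heading W
t=2 move(3) ⇒ at (0,2), heading W
t=3 turn(right) ⇒ at (0,2), heading N
t=4 back(4) ⇒ at (0,0), heading N
t=5 turn(right) ⇒ at (0,0), heading E
nothing shorter than 5 reaches the goal.

move(3), move(3), turn(right), back(4), turn(right)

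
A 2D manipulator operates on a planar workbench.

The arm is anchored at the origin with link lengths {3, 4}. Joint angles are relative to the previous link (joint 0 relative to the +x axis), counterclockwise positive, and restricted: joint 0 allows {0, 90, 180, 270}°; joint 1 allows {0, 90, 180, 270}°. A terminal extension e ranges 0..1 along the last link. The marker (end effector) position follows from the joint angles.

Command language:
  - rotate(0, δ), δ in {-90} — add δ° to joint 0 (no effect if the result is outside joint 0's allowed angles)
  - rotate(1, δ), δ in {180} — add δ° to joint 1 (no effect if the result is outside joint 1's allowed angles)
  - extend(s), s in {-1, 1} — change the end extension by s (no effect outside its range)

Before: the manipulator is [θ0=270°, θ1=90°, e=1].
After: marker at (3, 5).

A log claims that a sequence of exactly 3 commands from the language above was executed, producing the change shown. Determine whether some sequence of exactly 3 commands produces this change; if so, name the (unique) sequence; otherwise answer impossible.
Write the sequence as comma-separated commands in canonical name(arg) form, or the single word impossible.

rotate(0, -90), rotate(0, -90), rotate(0, -90)

initial: [θ0=270°, θ1=90°, e=1]
t=1 rotate(0, -90) ⇒ [θ0=180°, θ1=90°, e=1]
t=2 rotate(0, -90) ⇒ [θ0=90°, θ1=90°, e=1]
t=3 rotate(0, -90) ⇒ [θ0=0°, θ1=90°, e=1]
all 64 alternatives checked — unique.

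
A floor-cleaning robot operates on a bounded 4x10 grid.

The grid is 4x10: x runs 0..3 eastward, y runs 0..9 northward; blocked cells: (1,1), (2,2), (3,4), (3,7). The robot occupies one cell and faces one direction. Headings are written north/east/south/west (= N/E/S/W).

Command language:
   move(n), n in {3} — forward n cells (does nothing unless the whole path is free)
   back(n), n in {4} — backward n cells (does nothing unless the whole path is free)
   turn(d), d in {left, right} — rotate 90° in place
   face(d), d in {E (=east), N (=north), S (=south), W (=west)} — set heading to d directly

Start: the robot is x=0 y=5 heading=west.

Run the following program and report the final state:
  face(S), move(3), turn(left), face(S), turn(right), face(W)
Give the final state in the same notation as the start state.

x=0 y=2 heading=west

t0: x=0 y=5 heading=west
[1] after face(S): x=0 y=5 heading=south
[2] after move(3): x=0 y=2 heading=south
[3] after turn(left): x=0 y=2 heading=east
[4] after face(S): x=0 y=2 heading=south
[5] after turn(right): x=0 y=2 heading=west
[6] after face(W): x=0 y=2 heading=west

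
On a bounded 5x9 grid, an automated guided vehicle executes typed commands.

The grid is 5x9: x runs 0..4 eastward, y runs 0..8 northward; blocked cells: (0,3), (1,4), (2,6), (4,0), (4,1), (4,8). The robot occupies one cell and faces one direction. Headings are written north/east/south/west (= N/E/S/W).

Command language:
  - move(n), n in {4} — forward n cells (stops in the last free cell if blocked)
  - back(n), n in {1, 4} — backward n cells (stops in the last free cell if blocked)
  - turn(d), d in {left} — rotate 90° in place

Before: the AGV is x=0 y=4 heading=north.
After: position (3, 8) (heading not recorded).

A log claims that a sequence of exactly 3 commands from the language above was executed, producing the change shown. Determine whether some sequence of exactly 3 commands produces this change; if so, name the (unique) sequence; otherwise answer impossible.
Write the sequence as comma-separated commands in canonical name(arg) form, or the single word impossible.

key: back(4) is stopped early by the blocked cell at (4,8)
from: x=0 y=4 heading=north
[1] after move(4): x=0 y=8 heading=north
[2] after turn(left): x=0 y=8 heading=west
[3] after back(4): x=3 y=8 heading=west
no rival 3-sequence matches.

move(4), turn(left), back(4)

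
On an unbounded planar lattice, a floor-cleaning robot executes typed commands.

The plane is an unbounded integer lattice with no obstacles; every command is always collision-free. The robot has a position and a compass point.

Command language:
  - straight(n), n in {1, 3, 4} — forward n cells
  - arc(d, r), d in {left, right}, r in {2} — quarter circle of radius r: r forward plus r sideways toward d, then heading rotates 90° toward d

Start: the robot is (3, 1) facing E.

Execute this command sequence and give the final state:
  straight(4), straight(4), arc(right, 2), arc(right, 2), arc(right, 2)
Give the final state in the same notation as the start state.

t0: (3, 1) facing E
[1] after straight(4): (7, 1) facing E
[2] after straight(4): (11, 1) facing E
[3] after arc(right, 2): (13, -1) facing S
[4] after arc(right, 2): (11, -3) facing W
[5] after arc(right, 2): (9, -1) facing N

(9, -1) facing N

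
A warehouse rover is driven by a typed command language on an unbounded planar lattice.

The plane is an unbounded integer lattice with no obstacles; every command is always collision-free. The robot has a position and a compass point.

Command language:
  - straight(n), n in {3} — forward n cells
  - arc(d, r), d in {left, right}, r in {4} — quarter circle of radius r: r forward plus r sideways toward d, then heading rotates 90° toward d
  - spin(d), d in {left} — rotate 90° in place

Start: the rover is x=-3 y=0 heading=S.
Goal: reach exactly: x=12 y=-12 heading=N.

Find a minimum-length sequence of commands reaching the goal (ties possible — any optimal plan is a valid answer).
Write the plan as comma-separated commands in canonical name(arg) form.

arc(left, 4), arc(right, 4), arc(left, 4), straight(3), spin(left)

initial: x=-3 y=0 heading=S
step 1 (arc(left, 4)): x=1 y=-4 heading=E
step 2 (arc(right, 4)): x=5 y=-8 heading=S
step 3 (arc(left, 4)): x=9 y=-12 heading=E
step 4 (straight(3)): x=12 y=-12 heading=E
step 5 (spin(left)): x=12 y=-12 heading=N
nothing shorter than 5 reaches the goal.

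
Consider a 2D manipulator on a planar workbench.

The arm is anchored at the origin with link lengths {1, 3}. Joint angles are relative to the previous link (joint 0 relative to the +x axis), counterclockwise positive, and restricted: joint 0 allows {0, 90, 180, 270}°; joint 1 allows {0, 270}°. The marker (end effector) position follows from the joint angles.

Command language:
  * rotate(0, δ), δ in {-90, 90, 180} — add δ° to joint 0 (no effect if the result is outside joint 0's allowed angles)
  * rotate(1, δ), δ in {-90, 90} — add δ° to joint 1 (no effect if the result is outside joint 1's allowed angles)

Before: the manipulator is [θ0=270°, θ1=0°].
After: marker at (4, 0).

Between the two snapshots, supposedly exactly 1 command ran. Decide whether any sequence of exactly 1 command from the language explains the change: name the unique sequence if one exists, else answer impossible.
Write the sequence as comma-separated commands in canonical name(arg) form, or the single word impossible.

rotate(0, 90)

t0: [θ0=270°, θ1=0°]
[1] after rotate(0, 90): [θ0=0°, θ1=0°]
all 5 alternatives checked — unique.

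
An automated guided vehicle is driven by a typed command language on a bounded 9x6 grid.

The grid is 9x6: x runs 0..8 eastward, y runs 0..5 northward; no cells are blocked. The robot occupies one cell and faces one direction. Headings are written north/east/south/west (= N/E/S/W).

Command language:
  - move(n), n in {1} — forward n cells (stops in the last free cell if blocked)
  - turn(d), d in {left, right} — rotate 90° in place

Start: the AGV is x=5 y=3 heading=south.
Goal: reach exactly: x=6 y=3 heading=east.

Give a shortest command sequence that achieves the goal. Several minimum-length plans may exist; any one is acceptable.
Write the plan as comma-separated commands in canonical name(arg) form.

turn(left), move(1)

t0: x=5 y=3 heading=south
1. turn(left) → x=5 y=3 heading=east
2. move(1) → x=6 y=3 heading=east
minimal: 2 command(s), checked below 2.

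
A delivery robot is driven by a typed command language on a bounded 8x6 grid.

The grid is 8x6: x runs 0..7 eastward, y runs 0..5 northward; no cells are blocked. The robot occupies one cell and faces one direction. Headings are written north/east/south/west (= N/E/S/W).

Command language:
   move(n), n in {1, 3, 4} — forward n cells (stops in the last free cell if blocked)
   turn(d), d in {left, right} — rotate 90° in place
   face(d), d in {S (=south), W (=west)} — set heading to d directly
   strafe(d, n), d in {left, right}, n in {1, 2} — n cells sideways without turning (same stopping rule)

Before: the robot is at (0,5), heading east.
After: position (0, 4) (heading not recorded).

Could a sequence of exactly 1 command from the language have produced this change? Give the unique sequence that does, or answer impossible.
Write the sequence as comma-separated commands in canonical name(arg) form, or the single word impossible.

strafe(right, 1)

from: at (0,5), heading east
1. strafe(right, 1) → at (0,4), heading east
all 11 alternatives checked — unique.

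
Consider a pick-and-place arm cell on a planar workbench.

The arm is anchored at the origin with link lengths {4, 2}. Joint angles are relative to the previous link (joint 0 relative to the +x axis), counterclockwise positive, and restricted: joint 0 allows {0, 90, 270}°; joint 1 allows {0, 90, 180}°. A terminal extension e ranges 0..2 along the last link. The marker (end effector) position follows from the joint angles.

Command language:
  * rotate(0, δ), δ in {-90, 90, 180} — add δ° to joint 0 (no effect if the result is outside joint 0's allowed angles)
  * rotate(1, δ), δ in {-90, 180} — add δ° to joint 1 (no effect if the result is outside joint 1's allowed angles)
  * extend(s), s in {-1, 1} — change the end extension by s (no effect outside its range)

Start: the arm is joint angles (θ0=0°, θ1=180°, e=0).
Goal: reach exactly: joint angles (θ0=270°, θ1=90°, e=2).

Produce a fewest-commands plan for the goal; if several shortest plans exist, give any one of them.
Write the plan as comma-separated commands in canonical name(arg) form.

initial: joint angles (θ0=0°, θ1=180°, e=0)
[1] after rotate(0, -90): joint angles (θ0=270°, θ1=180°, e=0)
[2] after extend(1): joint angles (θ0=270°, θ1=180°, e=1)
[3] after extend(1): joint angles (θ0=270°, θ1=180°, e=2)
[4] after rotate(1, -90): joint angles (θ0=270°, θ1=90°, e=2)
nothing shorter than 4 reaches the goal.

rotate(0, -90), extend(1), extend(1), rotate(1, -90)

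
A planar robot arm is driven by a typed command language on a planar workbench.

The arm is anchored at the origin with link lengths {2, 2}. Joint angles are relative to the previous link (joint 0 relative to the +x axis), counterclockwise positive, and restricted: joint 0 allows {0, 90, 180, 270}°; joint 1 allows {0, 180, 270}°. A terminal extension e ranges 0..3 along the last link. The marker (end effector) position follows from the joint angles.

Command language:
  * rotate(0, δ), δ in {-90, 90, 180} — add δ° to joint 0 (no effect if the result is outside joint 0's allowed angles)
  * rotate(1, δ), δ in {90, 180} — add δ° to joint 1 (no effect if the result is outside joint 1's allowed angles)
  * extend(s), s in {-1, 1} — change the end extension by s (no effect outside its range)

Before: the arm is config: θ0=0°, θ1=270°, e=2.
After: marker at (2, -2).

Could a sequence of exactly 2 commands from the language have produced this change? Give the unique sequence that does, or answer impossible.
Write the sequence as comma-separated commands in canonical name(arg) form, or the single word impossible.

extend(-1), extend(-1)

t0: config: θ0=0°, θ1=270°, e=2
t=1 extend(-1) ⇒ config: θ0=0°, θ1=270°, e=1
t=2 extend(-1) ⇒ config: θ0=0°, θ1=270°, e=0
no other 2-command option fits: unique.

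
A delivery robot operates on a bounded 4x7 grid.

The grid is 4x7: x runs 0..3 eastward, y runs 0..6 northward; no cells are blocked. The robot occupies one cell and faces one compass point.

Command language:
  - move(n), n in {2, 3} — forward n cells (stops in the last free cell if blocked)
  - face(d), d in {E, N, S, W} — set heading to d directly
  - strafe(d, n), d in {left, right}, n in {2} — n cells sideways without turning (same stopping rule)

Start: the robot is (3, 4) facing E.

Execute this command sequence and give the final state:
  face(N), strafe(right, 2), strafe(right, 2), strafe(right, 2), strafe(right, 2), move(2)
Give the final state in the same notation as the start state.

initial: (3, 4) facing E
step 1 (face(N)): (3, 4) facing N
step 2 (strafe(right, 2)): (3, 4) facing N
step 3 (strafe(right, 2)): (3, 4) facing N
step 4 (strafe(right, 2)): (3, 4) facing N
step 5 (strafe(right, 2)): (3, 4) facing N
step 6 (move(2)): (3, 6) facing N

(3, 6) facing N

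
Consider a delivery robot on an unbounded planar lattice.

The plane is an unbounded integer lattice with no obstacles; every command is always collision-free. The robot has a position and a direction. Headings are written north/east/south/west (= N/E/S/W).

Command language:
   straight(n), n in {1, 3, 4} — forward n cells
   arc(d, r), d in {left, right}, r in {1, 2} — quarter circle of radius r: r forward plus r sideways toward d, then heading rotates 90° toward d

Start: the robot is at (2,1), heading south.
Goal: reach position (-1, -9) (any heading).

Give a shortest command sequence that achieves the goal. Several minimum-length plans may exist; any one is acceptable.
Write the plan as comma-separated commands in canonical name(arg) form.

arc(right, 1), arc(left, 2), straight(4), straight(3)

initial: at (2,1), heading south
[1] after arc(right, 1): at (1,0), heading west
[2] after arc(left, 2): at (-1,-2), heading south
[3] after straight(4): at (-1,-6), heading south
[4] after straight(3): at (-1,-9), heading south
shorter routes all fall short; 4 is best.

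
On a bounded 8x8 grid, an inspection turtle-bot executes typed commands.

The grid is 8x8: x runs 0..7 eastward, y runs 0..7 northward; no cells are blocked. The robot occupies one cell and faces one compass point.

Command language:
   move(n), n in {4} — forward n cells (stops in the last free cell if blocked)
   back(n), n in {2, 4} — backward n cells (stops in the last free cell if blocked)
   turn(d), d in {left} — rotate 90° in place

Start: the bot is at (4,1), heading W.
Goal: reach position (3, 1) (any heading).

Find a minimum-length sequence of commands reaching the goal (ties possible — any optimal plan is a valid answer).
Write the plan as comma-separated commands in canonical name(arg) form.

from: at (4,1), heading W
step 1 (back(4)): at (7,1), heading W
step 2 (move(4)): at (3,1), heading W
nothing shorter than 2 reaches the goal.

back(4), move(4)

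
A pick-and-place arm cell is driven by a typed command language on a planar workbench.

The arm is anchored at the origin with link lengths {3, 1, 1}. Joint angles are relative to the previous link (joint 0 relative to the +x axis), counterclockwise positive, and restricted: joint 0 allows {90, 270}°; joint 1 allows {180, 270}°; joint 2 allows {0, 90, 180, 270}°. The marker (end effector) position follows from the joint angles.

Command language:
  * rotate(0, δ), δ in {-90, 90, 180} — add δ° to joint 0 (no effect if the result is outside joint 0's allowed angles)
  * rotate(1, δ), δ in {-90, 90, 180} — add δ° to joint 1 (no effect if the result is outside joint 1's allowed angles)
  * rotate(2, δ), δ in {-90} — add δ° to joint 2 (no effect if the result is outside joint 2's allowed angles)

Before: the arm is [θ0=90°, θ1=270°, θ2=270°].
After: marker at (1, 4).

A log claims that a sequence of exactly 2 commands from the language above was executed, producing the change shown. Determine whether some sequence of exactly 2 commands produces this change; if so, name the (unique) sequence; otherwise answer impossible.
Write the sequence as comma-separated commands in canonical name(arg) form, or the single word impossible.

t0: [θ0=90°, θ1=270°, θ2=270°]
step 1 (rotate(2, -90)): [θ0=90°, θ1=270°, θ2=180°]
step 2 (rotate(2, -90)): [θ0=90°, θ1=270°, θ2=90°]
no other 2-command option fits: unique.

rotate(2, -90), rotate(2, -90)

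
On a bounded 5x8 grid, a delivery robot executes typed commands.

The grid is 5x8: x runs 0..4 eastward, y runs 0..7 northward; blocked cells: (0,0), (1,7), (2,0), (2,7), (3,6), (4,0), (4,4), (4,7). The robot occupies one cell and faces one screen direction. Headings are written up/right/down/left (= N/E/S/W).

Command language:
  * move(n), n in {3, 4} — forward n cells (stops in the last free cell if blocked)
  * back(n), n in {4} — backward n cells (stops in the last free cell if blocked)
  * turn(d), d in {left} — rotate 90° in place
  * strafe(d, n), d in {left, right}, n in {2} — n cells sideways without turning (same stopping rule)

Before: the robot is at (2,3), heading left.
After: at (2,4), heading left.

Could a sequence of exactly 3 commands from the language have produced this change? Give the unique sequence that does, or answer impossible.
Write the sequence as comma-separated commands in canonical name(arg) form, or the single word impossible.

strafe(right, 2), strafe(right, 2), strafe(left, 2)

key: still facing W at the end — nothing in the sequence rotates
begin: at (2,3), heading left
step 1 (strafe(right, 2)): at (2,5), heading left
step 2 (strafe(right, 2)): at (2,6), heading left
step 3 (strafe(left, 2)): at (2,4), heading left
uniquely the one of 216 3-step routes that fits.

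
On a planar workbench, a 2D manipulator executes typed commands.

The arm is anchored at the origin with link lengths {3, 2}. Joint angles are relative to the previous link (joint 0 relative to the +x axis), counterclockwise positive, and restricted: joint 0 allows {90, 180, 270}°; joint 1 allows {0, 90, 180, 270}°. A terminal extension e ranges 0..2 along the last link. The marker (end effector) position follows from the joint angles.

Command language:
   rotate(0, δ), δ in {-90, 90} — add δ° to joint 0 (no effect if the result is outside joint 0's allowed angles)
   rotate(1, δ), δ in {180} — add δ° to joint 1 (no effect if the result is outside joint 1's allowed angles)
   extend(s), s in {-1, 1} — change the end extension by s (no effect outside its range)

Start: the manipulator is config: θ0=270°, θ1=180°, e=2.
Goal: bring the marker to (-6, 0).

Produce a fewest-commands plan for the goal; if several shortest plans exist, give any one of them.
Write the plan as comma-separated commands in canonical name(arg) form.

initial: config: θ0=270°, θ1=180°, e=2
1. rotate(1, 180) → config: θ0=270°, θ1=0°, e=2
2. rotate(0, -90) → config: θ0=180°, θ1=0°, e=2
3. extend(-1) → config: θ0=180°, θ1=0°, e=1
shorter routes all fall short; 3 is best.

rotate(1, 180), rotate(0, -90), extend(-1)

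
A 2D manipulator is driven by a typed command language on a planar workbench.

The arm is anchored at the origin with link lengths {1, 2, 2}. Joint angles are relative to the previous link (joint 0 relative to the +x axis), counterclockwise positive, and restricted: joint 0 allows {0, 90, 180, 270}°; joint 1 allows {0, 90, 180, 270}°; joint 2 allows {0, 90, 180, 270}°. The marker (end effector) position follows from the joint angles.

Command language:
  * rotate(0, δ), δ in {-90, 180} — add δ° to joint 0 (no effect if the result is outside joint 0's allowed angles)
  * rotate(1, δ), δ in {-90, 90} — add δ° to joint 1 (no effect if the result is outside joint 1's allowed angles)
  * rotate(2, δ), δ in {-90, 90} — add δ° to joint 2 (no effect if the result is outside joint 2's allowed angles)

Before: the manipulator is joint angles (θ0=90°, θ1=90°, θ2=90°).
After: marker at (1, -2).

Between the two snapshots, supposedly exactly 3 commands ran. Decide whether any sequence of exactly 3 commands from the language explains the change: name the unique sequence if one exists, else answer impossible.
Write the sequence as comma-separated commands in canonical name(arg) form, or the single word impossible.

from: joint angles (θ0=90°, θ1=90°, θ2=90°)
t=1 rotate(0, -90) ⇒ joint angles (θ0=0°, θ1=90°, θ2=90°)
t=2 rotate(0, -90) ⇒ joint angles (θ0=270°, θ1=90°, θ2=90°)
t=3 rotate(0, -90) ⇒ joint angles (θ0=180°, θ1=90°, θ2=90°)
uniquely the one of 216 3-step routes that fits.

rotate(0, -90), rotate(0, -90), rotate(0, -90)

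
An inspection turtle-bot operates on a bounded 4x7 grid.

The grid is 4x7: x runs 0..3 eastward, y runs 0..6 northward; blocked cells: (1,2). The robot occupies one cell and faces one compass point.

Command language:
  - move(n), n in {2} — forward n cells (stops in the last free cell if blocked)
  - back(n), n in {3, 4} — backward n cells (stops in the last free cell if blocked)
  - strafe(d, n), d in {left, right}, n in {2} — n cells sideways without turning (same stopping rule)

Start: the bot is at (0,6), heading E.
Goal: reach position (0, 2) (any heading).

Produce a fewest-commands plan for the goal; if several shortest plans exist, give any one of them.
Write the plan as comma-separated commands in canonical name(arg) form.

strafe(right, 2), strafe(right, 2)

from: at (0,6), heading E
step 1 (strafe(right, 2)): at (0,4), heading E
step 2 (strafe(right, 2)): at (0,2), heading E
no 1-step plan works, so 2 is optimal.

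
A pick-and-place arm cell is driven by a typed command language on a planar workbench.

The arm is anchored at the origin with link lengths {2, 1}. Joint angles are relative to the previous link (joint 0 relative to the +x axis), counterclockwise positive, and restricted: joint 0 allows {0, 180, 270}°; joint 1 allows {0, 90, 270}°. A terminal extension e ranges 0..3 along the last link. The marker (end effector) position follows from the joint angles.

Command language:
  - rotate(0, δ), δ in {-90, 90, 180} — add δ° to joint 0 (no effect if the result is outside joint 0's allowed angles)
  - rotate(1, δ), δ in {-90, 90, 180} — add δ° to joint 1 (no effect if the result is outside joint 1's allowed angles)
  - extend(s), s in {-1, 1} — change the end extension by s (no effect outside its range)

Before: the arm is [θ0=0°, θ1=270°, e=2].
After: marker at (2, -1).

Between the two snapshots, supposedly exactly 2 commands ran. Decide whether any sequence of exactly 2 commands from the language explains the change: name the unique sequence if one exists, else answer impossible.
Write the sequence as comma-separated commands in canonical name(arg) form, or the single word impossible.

start: [θ0=0°, θ1=270°, e=2]
1. extend(-1) → [θ0=0°, θ1=270°, e=1]
2. extend(-1) → [θ0=0°, θ1=270°, e=0]
no rival 2-sequence matches.

extend(-1), extend(-1)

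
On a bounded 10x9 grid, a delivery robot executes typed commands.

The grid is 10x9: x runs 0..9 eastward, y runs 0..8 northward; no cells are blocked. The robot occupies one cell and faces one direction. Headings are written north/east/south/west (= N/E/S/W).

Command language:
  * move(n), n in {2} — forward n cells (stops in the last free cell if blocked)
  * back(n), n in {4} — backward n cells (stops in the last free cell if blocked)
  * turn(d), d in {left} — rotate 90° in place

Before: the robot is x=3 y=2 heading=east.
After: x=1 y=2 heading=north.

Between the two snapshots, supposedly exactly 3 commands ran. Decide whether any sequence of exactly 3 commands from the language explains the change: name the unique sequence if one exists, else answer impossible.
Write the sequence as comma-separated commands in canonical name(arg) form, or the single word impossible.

move(2), back(4), turn(left)

key: order matters: swapping move(2) and turn(left) lands elsewhere
initial: x=3 y=2 heading=east
step 1 (move(2)): x=5 y=2 heading=east
step 2 (back(4)): x=1 y=2 heading=east
step 3 (turn(left)): x=1 y=2 heading=north
all 27 alternatives checked — unique.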